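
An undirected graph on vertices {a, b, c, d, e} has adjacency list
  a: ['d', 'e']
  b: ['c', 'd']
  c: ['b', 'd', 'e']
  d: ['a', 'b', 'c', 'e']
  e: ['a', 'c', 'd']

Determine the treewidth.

2

A width-2 tree decomposition is:
Bags: B1 = {a, d, e}  B2 = {c, d, e}  B3 = {b, c, d}
Tree: B1–B2, B2–B3
Every bag has size at most 3, so the width is 3 − 1 = 2 and tw(G) ≤ 2. Conversely, {c, d, e} is a clique of size 3, and the vertices of any clique must share a bag in every tree decomposition; so some bag has ≥ 3 vertices and tw(G) ≥ 2. Hence tw(G) = 2 exactly.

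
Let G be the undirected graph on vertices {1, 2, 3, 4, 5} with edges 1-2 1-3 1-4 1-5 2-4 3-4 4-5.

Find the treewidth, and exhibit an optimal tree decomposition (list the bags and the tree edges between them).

Treewidth 2.
One optimal decomposition is:
Bags: B1 = {1, 3, 4}  B2 = {1, 2, 4}  B3 = {1, 4, 5}
Tree: B1–B2, B1–B3

Each bag holds 3 vertices, so the decomposition has width 2, which upper-bounds the treewidth. On the other hand G contains the 3-clique {1, 2, 4}. A clique must lie in a single bag of any decomposition, so no decomposition can have width below 2. Combining the bounds, tw(G) = 2.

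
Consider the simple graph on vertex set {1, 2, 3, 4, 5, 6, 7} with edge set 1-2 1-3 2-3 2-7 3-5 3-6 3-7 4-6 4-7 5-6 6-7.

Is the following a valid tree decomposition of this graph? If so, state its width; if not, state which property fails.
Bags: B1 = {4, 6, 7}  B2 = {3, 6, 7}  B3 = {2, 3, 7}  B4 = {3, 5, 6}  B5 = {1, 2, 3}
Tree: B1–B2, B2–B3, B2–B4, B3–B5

Yes; width 2.

Checking the three conditions: (i) the bags cover all of {1, 2, 3, 4, 5, 6, 7}; (ii) for each edge, some bag contains both endpoints; (iii) the bags containing any fixed vertex form a subtree. All hold, so the decomposition is valid with width 3 − 1 = 2.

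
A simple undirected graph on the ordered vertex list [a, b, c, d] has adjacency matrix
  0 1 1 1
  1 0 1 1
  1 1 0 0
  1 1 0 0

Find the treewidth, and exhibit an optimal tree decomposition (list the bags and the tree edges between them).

Every bag has size at most 3, so the width is 3 − 1 = 2 and tw(G) ≤ 2. On the other hand G contains the 3-clique {a, b, d}. A clique must lie in a single bag of any decomposition, so no decomposition can have width below 2. Therefore the treewidth is 2.

Treewidth 2.
One such decomposition:
Bags: B1 = {a, b, c}  B2 = {a, b, d}
Tree: B1–B2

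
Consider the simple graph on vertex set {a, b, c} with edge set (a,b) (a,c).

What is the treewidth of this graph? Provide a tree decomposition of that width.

Treewidth 1.
Bags: B1 = {a, b}  B2 = {a, c}
Tree: B1–B2

Every bag has size at most 2, so the width is 2 − 1 = 1 and tw(G) ≤ 1. G has an edge, so its treewidth is at least 1. Combining the bounds, tw(G) = 1.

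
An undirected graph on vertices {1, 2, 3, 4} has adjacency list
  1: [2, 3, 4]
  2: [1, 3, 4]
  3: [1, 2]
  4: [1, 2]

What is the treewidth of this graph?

A width-2 tree decomposition is:
Bags: B1 = {1, 2, 4}  B2 = {1, 2, 3}
Tree: B1–B2
Every bag has size at most 3, so the width is 3 − 1 = 2 and tw(G) ≤ 2. For the lower bound, the 3 vertices {1, 2, 3} are pairwise adjacent, and any tree decomposition puts a clique entirely inside one bag — forcing width ≥ 2. The upper and lower bounds meet at 2, so that is the treewidth.

2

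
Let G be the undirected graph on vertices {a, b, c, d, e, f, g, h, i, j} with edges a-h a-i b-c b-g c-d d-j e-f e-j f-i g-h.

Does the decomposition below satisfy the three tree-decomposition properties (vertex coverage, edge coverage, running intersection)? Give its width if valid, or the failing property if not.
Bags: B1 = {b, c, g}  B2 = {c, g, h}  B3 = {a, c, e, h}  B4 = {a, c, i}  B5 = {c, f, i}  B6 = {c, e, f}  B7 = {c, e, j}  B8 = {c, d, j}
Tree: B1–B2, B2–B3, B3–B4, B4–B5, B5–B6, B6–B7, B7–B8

A tree decomposition must satisfy three properties: every vertex lies in some bag; for every edge, both endpoints lie together in some bag; and for every vertex, the bags containing it form a connected subtree. Here bags containing vertex e are not connected in the tree, so the decomposition is invalid.

No — bags containing vertex e are not connected in the tree.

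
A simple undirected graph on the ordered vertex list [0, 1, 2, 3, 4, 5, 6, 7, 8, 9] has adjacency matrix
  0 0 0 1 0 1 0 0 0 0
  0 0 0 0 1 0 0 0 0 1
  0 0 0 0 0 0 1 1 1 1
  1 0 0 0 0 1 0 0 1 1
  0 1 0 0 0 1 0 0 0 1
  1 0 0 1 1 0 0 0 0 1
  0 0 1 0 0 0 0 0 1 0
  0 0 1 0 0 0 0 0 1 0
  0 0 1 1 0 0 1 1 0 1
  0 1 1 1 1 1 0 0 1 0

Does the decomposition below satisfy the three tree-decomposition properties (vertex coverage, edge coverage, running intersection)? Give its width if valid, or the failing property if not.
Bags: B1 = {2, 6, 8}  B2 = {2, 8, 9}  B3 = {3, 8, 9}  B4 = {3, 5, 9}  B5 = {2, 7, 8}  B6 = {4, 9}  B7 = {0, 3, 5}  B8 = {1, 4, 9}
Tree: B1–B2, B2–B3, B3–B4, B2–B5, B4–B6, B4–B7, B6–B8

No — edge (5,4) lies in no bag.

A tree decomposition must satisfy three properties: every vertex lies in some bag; for every edge, both endpoints lie together in some bag; and for every vertex, the bags containing it form a connected subtree. Here edge (5,4) lies in no bag, so the decomposition is invalid.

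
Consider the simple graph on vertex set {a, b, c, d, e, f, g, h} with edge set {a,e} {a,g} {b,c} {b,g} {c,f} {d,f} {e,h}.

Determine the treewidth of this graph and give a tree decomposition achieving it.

Each bag holds 2 vertices, so the decomposition has width 1, which upper-bounds the treewidth. Any graph with an edge has treewidth ≥ 1, and G has the edge d–f. Combining the bounds, tw(G) = 1.

Treewidth 1.
One such decomposition:
Bags: B1 = {d, f}  B2 = {c, f}  B3 = {b, c}  B4 = {b, g}  B5 = {a, g}  B6 = {a, e}  B7 = {e, h}
Tree: B1–B2, B2–B3, B3–B4, B4–B5, B5–B6, B6–B7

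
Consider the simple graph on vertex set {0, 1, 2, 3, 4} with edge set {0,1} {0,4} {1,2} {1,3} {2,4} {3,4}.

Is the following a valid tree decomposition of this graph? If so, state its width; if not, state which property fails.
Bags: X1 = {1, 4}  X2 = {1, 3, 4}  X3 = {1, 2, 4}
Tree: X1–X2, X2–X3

No — vertex 0 appears in no bag.

A tree decomposition must satisfy three properties: every vertex lies in some bag; for every edge, both endpoints lie together in some bag; and for every vertex, the bags containing it form a connected subtree. Here vertex 0 appears in no bag, so the decomposition is invalid.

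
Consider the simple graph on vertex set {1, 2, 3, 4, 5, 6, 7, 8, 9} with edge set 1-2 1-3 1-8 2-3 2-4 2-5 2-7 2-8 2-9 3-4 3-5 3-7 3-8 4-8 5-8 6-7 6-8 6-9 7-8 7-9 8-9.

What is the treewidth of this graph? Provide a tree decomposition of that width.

The largest bag has 4 vertices, giving width 3; this decomposition certifies tw(G) ≤ 3. For the lower bound, the 4 vertices {2, 7, 8, 9} are pairwise adjacent, and any tree decomposition puts a clique entirely inside one bag — forcing width ≥ 3. Hence tw(G) = 3 exactly.

Treewidth 3.
Bags: B1 = {2, 3, 7, 8}  B2 = {2, 7, 8, 9}  B3 = {2, 3, 5, 8}  B4 = {2, 3, 4, 8}  B5 = {6, 7, 8, 9}  B6 = {1, 2, 3, 8}
Tree: B1–B2, B1–B3, B1–B4, B2–B5, B3–B6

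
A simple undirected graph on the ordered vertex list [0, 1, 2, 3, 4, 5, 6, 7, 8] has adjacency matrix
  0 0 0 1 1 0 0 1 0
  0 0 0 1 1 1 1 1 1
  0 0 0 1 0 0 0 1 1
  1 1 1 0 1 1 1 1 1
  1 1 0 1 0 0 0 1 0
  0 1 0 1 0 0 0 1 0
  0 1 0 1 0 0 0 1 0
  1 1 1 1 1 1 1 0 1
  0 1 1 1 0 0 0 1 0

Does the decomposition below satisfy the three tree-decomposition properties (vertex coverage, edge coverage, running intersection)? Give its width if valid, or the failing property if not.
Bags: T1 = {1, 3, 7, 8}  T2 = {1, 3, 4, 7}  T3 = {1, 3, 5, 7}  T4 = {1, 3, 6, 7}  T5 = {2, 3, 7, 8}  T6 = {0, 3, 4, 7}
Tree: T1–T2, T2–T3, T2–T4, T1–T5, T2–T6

Every vertex of G appears in some bag (union = {0, 1, 2, 3, 4, 5, 6, 7, 8}); every edge is covered by a bag; and for each vertex v the set of bags containing v is connected in the bag tree. The decomposition is therefore valid. The largest bag has 4 vertices, so the width is 3.

Yes; width 3.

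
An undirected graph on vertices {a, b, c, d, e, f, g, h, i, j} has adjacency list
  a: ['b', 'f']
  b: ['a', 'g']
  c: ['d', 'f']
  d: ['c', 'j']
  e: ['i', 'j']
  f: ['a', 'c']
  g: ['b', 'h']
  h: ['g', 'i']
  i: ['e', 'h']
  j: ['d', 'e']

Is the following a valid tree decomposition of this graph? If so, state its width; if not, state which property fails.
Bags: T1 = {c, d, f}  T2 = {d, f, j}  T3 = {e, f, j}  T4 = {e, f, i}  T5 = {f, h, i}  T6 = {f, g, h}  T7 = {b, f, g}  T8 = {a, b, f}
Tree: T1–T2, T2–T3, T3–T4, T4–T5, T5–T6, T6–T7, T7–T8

Vertex coverage: the bags together contain {a, b, c, d, e, f, g, h, i, j}, the full vertex set. Edge coverage: each edge of G has both endpoints in at least one bag. Running intersection: for every vertex, the bags containing it form a connected subtree. All three properties hold, so this is a valid tree decomposition of width max|bag| − 1 = 2, and hence tw(G) ≤ 2.

Yes; width 2.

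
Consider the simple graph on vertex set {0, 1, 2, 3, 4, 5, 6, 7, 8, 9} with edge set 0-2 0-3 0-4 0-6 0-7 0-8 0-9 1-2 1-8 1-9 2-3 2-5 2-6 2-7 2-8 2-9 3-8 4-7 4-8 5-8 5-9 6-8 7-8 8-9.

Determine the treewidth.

A width-3 tree decomposition is:
Bags: B1 = {0, 2, 8, 9}  B2 = {0, 2, 7, 8}  B3 = {2, 5, 8, 9}  B4 = {1, 2, 8, 9}  B5 = {0, 2, 3, 8}  B6 = {0, 2, 6, 8}  B7 = {0, 4, 7, 8}
Tree: B1–B2, B1–B3, B3–B4, B1–B5, B2–B6, B2–B7
The largest bag has 4 vertices, giving width 3; this decomposition certifies tw(G) ≤ 3. Conversely, {0, 2, 8, 9} is a clique of size 4, and the vertices of any clique must share a bag in every tree decomposition; so some bag has ≥ 4 vertices and tw(G) ≥ 3. The upper and lower bounds meet at 3, so that is the treewidth.

3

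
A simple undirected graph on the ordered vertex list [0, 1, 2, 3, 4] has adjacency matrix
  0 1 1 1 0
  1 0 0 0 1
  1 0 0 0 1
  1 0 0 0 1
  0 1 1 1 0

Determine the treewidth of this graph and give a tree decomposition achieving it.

Each bag holds 3 vertices, so the decomposition has width 2, which upper-bounds the treewidth. For the lower bound, G contains the cycle 2–0–1–4–2, so G is not a forest; only forests have treewidth ≤ 1, hence tw(G) ≥ 2. The upper and lower bounds meet at 2, so that is the treewidth.

Treewidth 2.
Bags: B1 = {0, 2, 4}  B2 = {0, 1, 4}  B3 = {0, 3, 4}
Tree: B1–B2, B2–B3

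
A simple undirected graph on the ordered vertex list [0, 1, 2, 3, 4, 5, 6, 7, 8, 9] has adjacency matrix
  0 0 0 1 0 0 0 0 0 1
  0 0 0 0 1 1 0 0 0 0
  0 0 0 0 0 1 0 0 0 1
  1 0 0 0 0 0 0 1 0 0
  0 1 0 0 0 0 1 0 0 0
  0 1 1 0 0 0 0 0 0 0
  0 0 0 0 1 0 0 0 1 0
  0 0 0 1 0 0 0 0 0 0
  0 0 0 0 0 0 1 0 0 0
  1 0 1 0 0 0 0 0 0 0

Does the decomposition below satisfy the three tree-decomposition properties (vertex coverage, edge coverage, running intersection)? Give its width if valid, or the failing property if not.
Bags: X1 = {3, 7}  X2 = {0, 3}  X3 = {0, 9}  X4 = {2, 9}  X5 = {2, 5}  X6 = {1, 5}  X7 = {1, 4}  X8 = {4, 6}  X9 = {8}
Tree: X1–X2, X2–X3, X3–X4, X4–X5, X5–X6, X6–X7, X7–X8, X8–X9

A tree decomposition must satisfy three properties: every vertex lies in some bag; for every edge, both endpoints lie together in some bag; and for every vertex, the bags containing it form a connected subtree. Here edge (6,8) lies in no bag, so the decomposition is invalid.

No — edge (6,8) lies in no bag.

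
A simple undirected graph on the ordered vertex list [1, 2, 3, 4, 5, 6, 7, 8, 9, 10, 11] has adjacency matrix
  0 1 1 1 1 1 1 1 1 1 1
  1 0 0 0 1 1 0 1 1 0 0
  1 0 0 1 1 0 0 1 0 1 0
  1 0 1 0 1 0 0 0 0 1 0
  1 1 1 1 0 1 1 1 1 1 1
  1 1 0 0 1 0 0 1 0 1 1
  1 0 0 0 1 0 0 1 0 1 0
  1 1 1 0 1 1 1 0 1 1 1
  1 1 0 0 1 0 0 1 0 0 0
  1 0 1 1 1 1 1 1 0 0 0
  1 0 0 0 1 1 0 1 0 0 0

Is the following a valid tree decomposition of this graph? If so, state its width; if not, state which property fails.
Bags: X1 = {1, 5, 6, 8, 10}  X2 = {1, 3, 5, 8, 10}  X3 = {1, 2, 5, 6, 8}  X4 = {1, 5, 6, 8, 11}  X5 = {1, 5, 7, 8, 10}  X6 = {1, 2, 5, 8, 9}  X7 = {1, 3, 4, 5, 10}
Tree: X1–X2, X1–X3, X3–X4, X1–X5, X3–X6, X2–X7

Yes; width 4.

Vertex coverage: the bags together contain {1, 2, 3, 4, 5, 6, 7, 8, 9, 10, 11}, the full vertex set. Edge coverage: each edge of G has both endpoints in at least one bag. Running intersection: for every vertex, the bags containing it form a connected subtree. All three properties hold, so this is a valid tree decomposition of width max|bag| − 1 = 4, and hence tw(G) ≤ 4.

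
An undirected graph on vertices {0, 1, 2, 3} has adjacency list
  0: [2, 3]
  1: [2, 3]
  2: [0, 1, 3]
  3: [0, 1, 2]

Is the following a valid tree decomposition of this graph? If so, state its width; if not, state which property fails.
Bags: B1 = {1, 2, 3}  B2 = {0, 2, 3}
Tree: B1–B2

Yes; width 2.

Vertex coverage: the bags together contain {0, 1, 2, 3}, the full vertex set. Edge coverage: each edge of G has both endpoints in at least one bag. Running intersection: for every vertex, the bags containing it form a connected subtree. All three properties hold, so this is a valid tree decomposition of width max|bag| − 1 = 2, and hence tw(G) ≤ 2.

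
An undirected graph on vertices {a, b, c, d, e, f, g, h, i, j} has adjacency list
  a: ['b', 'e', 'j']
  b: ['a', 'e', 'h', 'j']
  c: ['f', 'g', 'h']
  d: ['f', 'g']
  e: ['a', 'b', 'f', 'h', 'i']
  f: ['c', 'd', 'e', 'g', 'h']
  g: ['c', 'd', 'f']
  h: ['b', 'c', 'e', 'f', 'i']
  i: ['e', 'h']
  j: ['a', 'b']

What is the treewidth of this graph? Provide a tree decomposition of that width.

The largest bag has 3 vertices, giving width 2; this decomposition certifies tw(G) ≤ 2. For the lower bound, the 3 vertices {d, f, g} are pairwise adjacent, and any tree decomposition puts a clique entirely inside one bag — forcing width ≥ 2. Combining the bounds, tw(G) = 2.

Treewidth 2.
One optimal decomposition is:
Bags: B1 = {b, e, h}  B2 = {e, h, i}  B3 = {a, b, e}  B4 = {e, f, h}  B5 = {c, f, h}  B6 = {c, f, g}  B7 = {a, b, j}  B8 = {d, f, g}
Tree: B1–B2, B1–B3, B2–B4, B4–B5, B5–B6, B3–B7, B6–B8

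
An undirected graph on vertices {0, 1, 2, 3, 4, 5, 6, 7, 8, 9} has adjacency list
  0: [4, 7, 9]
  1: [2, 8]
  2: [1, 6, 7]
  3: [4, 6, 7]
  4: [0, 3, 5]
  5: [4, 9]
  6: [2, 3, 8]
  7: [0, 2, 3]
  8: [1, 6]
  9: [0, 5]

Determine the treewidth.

A width-2 tree decomposition is:
Bags: B1 = {1, 6, 8}  B2 = {1, 2, 6}  B3 = {2, 3, 6}  B4 = {2, 3, 7}  B5 = {3, 4, 7}  B6 = {0, 4, 7}  B7 = {0, 4, 5}  B8 = {0, 5, 9}
Tree: B1–B2, B2–B3, B3–B4, B4–B5, B5–B6, B6–B7, B7–B8
Every bag has size at most 3, so the width is 3 − 1 = 2 and tw(G) ≤ 2. The edges 8–1–2–6–8 form a cycle, so G is not a tree and its treewidth is at least 2. Combining the bounds, tw(G) = 2.

2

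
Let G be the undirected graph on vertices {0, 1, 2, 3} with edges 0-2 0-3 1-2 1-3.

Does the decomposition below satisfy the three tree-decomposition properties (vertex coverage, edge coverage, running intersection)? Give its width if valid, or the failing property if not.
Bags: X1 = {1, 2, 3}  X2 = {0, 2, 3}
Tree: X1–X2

Yes; width 2.

Every vertex of G appears in some bag (union = {0, 1, 2, 3}); every edge is covered by a bag; and for each vertex v the set of bags containing v is connected in the bag tree. The decomposition is therefore valid. The largest bag has 3 vertices, so the width is 2.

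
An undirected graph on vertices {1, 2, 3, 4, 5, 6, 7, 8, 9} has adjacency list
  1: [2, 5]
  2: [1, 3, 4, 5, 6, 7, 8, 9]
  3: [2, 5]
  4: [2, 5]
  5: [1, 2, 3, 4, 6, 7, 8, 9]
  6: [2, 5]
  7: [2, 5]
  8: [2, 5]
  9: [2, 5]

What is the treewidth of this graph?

2

A width-2 tree decomposition is:
Bags: B1 = {2, 4, 5}  B2 = {2, 5, 8}  B3 = {2, 3, 5}  B4 = {2, 5, 9}  B5 = {2, 5, 6}  B6 = {1, 2, 5}  B7 = {2, 5, 7}
Tree: B1–B2, B2–B3, B1–B4, B4–B5, B5–B6, B4–B7
Every bag has size at most 3, so the width is 3 − 1 = 2 and tw(G) ≤ 2. On the other hand G contains the 3-clique {1, 2, 5}. A clique must lie in a single bag of any decomposition, so no decomposition can have width below 2. The upper and lower bounds meet at 2, so that is the treewidth.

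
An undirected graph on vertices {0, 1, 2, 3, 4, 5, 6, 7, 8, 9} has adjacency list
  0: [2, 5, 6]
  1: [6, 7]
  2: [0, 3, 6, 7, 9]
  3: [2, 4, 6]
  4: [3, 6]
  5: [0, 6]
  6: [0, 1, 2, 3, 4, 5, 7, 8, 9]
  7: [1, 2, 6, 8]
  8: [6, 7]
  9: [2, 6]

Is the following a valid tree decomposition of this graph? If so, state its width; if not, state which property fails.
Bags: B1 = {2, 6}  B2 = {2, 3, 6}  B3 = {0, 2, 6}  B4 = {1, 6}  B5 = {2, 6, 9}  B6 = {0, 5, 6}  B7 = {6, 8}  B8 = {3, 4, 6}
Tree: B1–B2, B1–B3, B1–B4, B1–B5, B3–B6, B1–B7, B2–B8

A tree decomposition must satisfy three properties: every vertex lies in some bag; for every edge, both endpoints lie together in some bag; and for every vertex, the bags containing it form a connected subtree. Here vertex 7 appears in no bag, so the decomposition is invalid.

No — vertex 7 appears in no bag.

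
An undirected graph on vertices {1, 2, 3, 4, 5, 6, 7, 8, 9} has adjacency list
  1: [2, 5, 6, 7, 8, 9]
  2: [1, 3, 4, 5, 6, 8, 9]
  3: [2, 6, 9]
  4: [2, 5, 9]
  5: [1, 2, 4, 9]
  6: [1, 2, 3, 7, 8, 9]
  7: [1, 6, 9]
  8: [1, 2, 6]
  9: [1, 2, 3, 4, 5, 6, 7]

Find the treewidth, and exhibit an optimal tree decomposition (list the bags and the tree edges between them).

Treewidth 3.
One optimal decomposition is:
Bags: B1 = {1, 2, 6, 9}  B2 = {1, 6, 7, 9}  B3 = {1, 2, 5, 9}  B4 = {2, 3, 6, 9}  B5 = {2, 4, 5, 9}  B6 = {1, 2, 6, 8}
Tree: B1–B2, B1–B3, B1–B4, B3–B5, B1–B6

The largest bag has 4 vertices, giving width 3; this decomposition certifies tw(G) ≤ 3. On the other hand G contains the 4-clique {1, 2, 6, 8}. A clique must lie in a single bag of any decomposition, so no decomposition can have width below 3. Combining the bounds, tw(G) = 3.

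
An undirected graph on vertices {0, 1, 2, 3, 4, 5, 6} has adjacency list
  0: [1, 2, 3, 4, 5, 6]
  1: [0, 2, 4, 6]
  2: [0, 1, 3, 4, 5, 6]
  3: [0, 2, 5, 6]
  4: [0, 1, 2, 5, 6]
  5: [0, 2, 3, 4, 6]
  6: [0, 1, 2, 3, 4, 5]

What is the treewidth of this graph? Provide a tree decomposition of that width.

Treewidth 4.
One such decomposition:
Bags: B1 = {0, 2, 4, 5, 6}  B2 = {0, 2, 3, 5, 6}  B3 = {0, 1, 2, 4, 6}
Tree: B1–B2, B1–B3

Each bag holds 5 vertices, so the decomposition has width 4, which upper-bounds the treewidth. Conversely, {0, 2, 3, 5, 6} is a clique of size 5, and the vertices of any clique must share a bag in every tree decomposition; so some bag has ≥ 5 vertices and tw(G) ≥ 4. Therefore the treewidth is 4.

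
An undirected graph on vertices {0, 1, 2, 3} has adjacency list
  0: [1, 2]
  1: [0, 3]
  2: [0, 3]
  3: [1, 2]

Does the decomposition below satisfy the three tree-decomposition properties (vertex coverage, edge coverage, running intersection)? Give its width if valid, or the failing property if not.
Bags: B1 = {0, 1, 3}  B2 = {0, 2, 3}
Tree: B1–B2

Every vertex of G appears in some bag (union = {0, 1, 2, 3}); every edge is covered by a bag; and for each vertex v the set of bags containing v is connected in the bag tree. The decomposition is therefore valid. The largest bag has 3 vertices, so the width is 2.

Yes; width 2.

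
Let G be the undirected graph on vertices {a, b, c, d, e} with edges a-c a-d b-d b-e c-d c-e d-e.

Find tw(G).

2

A width-2 tree decomposition is:
Bags: B1 = {a, c, d}  B2 = {c, d, e}  B3 = {b, d, e}
Tree: B1–B2, B2–B3
Every bag has size at most 3, so the width is 3 − 1 = 2 and tw(G) ≤ 2. For the lower bound, the 3 vertices {c, d, e} are pairwise adjacent, and any tree decomposition puts a clique entirely inside one bag — forcing width ≥ 2. The upper and lower bounds meet at 2, so that is the treewidth.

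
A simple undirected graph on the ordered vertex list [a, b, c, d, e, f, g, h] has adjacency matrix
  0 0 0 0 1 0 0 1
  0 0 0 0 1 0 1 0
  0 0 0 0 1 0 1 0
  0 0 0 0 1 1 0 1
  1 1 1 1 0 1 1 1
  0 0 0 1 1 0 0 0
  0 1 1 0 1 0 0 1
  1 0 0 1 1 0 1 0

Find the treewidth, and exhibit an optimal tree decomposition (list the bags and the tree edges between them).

Every bag has size at most 3, so the width is 3 − 1 = 2 and tw(G) ≤ 2. Conversely, {d, e, h} is a clique of size 3, and the vertices of any clique must share a bag in every tree decomposition; so some bag has ≥ 3 vertices and tw(G) ≥ 2. Therefore the treewidth is 2.

Treewidth 2.
Bags: B1 = {b, e, g}  B2 = {e, g, h}  B3 = {a, e, h}  B4 = {d, e, h}  B5 = {c, e, g}  B6 = {d, e, f}
Tree: B1–B2, B2–B3, B2–B4, B2–B5, B4–B6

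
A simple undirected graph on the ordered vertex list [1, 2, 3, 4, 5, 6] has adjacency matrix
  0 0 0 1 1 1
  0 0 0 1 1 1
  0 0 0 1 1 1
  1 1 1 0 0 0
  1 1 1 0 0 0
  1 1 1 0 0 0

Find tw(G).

3

A width-3 tree decomposition is:
Bags: B1 = {1, 2, 3, 5}  B2 = {1, 2, 3, 4}  B3 = {1, 2, 3, 6}
Tree: B1–B2, B2–B3
Every bag has size at most 4, so the width is 4 − 1 = 3 and tw(G) ≤ 3. For the lower bound: the 4 vertex sets {1,5}, {2,4}, {3}, {6} are disjoint, each induces a connected subgraph, and every pair is joined by at least one edge of G. Contracting each set to a single vertex therefore yields K_{4} as a minor, and since treewidth is minor-monotone, tw(G) ≥ tw(K_{4}) = 3. Combining the bounds, tw(G) = 3.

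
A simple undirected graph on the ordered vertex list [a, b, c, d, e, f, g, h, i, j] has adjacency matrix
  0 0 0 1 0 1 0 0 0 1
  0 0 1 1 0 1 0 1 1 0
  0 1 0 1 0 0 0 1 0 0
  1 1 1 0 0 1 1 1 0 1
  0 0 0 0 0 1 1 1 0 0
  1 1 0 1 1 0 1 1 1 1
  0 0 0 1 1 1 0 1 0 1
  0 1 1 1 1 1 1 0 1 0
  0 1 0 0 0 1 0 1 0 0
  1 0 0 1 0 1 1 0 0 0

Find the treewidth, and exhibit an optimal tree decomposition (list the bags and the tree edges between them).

Each bag holds 4 vertices, so the decomposition has width 3, which upper-bounds the treewidth. For the lower bound, the 4 vertices {b, c, d, h} are pairwise adjacent, and any tree decomposition puts a clique entirely inside one bag — forcing width ≥ 3. Hence tw(G) = 3 exactly.

Treewidth 3.
One optimal decomposition is:
Bags: B1 = {d, f, g, h}  B2 = {d, f, g, j}  B3 = {b, d, f, h}  B4 = {b, f, h, i}  B5 = {b, c, d, h}  B6 = {e, f, g, h}  B7 = {a, d, f, j}
Tree: B1–B2, B1–B3, B3–B4, B3–B5, B1–B6, B2–B7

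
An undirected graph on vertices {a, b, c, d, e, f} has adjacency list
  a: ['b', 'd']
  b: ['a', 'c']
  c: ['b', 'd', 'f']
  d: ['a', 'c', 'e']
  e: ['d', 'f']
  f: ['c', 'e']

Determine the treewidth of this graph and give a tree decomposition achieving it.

Treewidth 2.
One optimal decomposition is:
Bags: B1 = {c, e, f}  B2 = {c, d, e}  B3 = {b, c, d}  B4 = {a, b, d}
Tree: B1–B2, B2–B3, B3–B4

Each bag holds 3 vertices, so the decomposition has width 2, which upper-bounds the treewidth. Since f–e–d–c–f is a cycle in G, G is not acyclic. Forests are exactly the graphs of treewidth ≤ 1, so tw(G) ≥ 2. The upper and lower bounds meet at 2, so that is the treewidth.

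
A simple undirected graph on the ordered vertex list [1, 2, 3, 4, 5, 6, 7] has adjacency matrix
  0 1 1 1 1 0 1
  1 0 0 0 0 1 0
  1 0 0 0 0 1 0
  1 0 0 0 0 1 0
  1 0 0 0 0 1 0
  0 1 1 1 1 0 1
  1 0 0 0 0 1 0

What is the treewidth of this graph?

2

A width-2 tree decomposition is:
Bags: B1 = {1, 5, 6}  B2 = {1, 2, 6}  B3 = {1, 6, 7}  B4 = {1, 3, 6}  B5 = {1, 4, 6}
Tree: B1–B2, B2–B3, B3–B4, B4–B5
Every bag has size at most 3, so the width is 3 − 1 = 2 and tw(G) ≤ 2. For the lower bound, G contains the cycle 1–5–6–2–1, so G is not a forest; only forests have treewidth ≤ 1, hence tw(G) ≥ 2. The upper and lower bounds meet at 2, so that is the treewidth.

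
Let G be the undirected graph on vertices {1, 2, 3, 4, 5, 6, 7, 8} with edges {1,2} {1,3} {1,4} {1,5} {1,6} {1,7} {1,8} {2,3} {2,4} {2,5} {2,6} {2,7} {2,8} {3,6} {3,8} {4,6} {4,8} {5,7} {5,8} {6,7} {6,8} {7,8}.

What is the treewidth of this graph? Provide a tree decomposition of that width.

Each bag holds 5 vertices, so the decomposition has width 4, which upper-bounds the treewidth. For the lower bound, the 5 vertices {1, 2, 5, 7, 8} are pairwise adjacent, and any tree decomposition puts a clique entirely inside one bag — forcing width ≥ 4. The upper and lower bounds meet at 4, so that is the treewidth.

Treewidth 4.
One optimal decomposition is:
Bags: B1 = {1, 2, 6, 7, 8}  B2 = {1, 2, 3, 6, 8}  B3 = {1, 2, 5, 7, 8}  B4 = {1, 2, 4, 6, 8}
Tree: B1–B2, B1–B3, B1–B4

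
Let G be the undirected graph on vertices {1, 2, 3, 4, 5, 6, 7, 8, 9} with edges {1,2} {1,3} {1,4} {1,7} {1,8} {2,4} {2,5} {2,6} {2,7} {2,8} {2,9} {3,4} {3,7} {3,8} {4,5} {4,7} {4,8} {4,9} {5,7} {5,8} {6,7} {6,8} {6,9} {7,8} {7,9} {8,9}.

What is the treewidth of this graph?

A width-4 tree decomposition is:
Bags: B1 = {2, 4, 7, 8, 9}  B2 = {2, 4, 5, 7, 8}  B3 = {1, 2, 4, 7, 8}  B4 = {2, 6, 7, 8, 9}  B5 = {1, 3, 4, 7, 8}
Tree: B1–B2, B1–B3, B1–B4, B3–B5
Every bag has size at most 5, so the width is 5 − 1 = 4 and tw(G) ≤ 4. On the other hand G contains the 5-clique {1, 2, 4, 7, 8}. A clique must lie in a single bag of any decomposition, so no decomposition can have width below 4. Therefore the treewidth is 4.

4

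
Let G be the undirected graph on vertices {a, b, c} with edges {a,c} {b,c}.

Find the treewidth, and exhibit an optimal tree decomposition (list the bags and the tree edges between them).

Each bag holds 2 vertices, so the decomposition has width 1, which upper-bounds the treewidth. Since G has at least one edge (e.g. a–c), it is not an edgeless graph, so tw(G) ≥ 1. The upper and lower bounds meet at 1, so that is the treewidth.

Treewidth 1.
One optimal decomposition is:
Bags: B1 = {a, c}  B2 = {b, c}
Tree: B1–B2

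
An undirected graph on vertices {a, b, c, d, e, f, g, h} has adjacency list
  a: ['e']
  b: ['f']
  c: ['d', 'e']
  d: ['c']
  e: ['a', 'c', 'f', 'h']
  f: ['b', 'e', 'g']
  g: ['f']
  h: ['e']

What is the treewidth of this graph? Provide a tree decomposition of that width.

Treewidth 1.
Bags: B1 = {c, d}  B2 = {c, e}  B3 = {e, f}  B4 = {e, h}  B5 = {b, f}  B6 = {a, e}  B7 = {f, g}
Tree: B1–B2, B2–B3, B2–B4, B3–B5, B4–B6, B5–B7

Every bag has size at most 2, so the width is 2 − 1 = 1 and tw(G) ≤ 1. Since G has at least one edge (e.g. c–d), it is not an edgeless graph, so tw(G) ≥ 1. Hence tw(G) = 1 exactly.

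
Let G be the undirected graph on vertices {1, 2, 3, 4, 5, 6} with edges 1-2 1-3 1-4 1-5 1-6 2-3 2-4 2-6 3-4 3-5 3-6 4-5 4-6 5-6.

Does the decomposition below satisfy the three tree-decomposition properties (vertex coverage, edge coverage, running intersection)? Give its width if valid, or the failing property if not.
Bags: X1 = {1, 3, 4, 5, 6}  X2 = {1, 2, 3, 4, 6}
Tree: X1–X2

Yes; width 4.

Checking the three conditions: (i) the bags cover all of {1, 2, 3, 4, 5, 6}; (ii) for each edge, some bag contains both endpoints; (iii) the bags containing any fixed vertex form a subtree. All hold, so the decomposition is valid with width 5 − 1 = 4.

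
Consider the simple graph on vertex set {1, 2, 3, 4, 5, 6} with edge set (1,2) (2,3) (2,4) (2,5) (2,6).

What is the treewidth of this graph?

A width-1 tree decomposition is:
Bags: B1 = {2, 4}  B2 = {2, 5}  B3 = {2, 6}  B4 = {2, 3}  B5 = {1, 2}
Tree: B1–B2, B2–B3, B3–B4, B4–B5
Each bag holds 2 vertices, so the decomposition has width 1, which upper-bounds the treewidth. G has an edge, so its treewidth is at least 1. The upper and lower bounds meet at 1, so that is the treewidth.

1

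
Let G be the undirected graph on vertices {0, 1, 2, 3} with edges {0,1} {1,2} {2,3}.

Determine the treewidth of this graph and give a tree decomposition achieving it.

Each bag holds 2 vertices, so the decomposition has width 1, which upper-bounds the treewidth. Since G has at least one edge (e.g. 3–2), it is not an edgeless graph, so tw(G) ≥ 1. Hence tw(G) = 1 exactly.

Treewidth 1.
Bags: B1 = {2, 3}  B2 = {1, 2}  B3 = {0, 1}
Tree: B1–B2, B2–B3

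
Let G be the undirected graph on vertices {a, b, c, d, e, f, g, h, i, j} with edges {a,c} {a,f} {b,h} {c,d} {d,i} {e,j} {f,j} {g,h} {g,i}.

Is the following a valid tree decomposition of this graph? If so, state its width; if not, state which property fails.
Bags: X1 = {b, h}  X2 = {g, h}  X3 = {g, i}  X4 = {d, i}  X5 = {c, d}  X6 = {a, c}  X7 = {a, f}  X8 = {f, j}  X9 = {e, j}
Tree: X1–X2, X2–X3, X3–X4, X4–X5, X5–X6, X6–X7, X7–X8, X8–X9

Every vertex of G appears in some bag (union = {a, b, c, d, e, f, g, h, i, j}); every edge is covered by a bag; and for each vertex v the set of bags containing v is connected in the bag tree. The decomposition is therefore valid. The largest bag has 2 vertices, so the width is 1.

Yes; width 1.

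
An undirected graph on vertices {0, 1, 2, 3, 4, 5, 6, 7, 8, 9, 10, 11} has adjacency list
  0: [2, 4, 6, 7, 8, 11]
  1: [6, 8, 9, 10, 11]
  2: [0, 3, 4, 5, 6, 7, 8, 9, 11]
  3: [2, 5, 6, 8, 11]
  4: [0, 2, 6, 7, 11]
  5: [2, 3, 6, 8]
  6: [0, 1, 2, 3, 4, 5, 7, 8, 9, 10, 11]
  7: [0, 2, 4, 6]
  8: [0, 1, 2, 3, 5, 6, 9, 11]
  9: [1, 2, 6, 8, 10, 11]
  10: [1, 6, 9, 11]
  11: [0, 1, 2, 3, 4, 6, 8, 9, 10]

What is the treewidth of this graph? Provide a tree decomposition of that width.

Each bag holds 5 vertices, so the decomposition has width 4, which upper-bounds the treewidth. Conversely, {1, 6, 8, 9, 11} is a clique of size 5, and the vertices of any clique must share a bag in every tree decomposition; so some bag has ≥ 5 vertices and tw(G) ≥ 4. Hence tw(G) = 4 exactly.

Treewidth 4.
One such decomposition:
Bags: B1 = {2, 6, 8, 9, 11}  B2 = {2, 3, 6, 8, 11}  B3 = {2, 3, 5, 6, 8}  B4 = {0, 2, 6, 8, 11}  B5 = {1, 6, 8, 9, 11}  B6 = {0, 2, 4, 6, 11}  B7 = {0, 2, 4, 6, 7}  B8 = {1, 6, 9, 10, 11}
Tree: B1–B2, B2–B3, B2–B4, B1–B5, B4–B6, B6–B7, B5–B8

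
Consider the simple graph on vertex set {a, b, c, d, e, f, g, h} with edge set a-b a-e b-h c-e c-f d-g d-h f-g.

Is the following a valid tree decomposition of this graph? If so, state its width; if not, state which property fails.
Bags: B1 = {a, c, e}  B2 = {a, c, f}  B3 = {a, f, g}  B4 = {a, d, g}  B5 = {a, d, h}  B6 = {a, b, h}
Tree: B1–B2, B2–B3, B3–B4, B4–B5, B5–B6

Every vertex of G appears in some bag (union = {a, b, c, d, e, f, g, h}); every edge is covered by a bag; and for each vertex v the set of bags containing v is connected in the bag tree. The decomposition is therefore valid. The largest bag has 3 vertices, so the width is 2.

Yes; width 2.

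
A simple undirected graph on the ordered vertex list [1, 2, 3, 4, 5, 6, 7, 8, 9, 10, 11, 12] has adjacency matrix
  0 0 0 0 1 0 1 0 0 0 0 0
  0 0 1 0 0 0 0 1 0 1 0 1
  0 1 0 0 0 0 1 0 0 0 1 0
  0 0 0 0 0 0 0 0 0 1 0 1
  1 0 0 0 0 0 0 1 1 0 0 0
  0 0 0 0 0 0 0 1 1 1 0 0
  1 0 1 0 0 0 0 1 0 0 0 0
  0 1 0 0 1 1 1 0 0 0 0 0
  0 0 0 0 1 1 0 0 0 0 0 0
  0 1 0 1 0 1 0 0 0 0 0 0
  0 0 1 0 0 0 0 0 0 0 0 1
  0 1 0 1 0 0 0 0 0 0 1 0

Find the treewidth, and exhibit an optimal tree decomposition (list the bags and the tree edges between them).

Treewidth 3.
One such decomposition:
Bags: B1 = {1, 5, 7, 9}  B2 = {5, 7, 8, 9}  B3 = {6, 7, 8, 9}  B4 = {3, 6, 7, 8}  B5 = {2, 3, 6, 8}  B6 = {2, 3, 6, 10}  B7 = {2, 3, 10, 11}  B8 = {2, 10, 11, 12}  B9 = {4, 10, 11, 12}
Tree: B1–B2, B2–B3, B3–B4, B4–B5, B5–B6, B6–B7, B7–B8, B8–B9

Every bag has size at most 4, so the width is 4 − 1 = 3 and tw(G) ≤ 3. For the lower bound: the 4 vertex sets {1,5,9}, {7}, {8}, {2,3,6,10} are disjoint, each induces a connected subgraph, and every pair is joined by at least one edge of G. Contracting each set to a single vertex therefore yields K_{4} as a minor, and since treewidth is minor-monotone, tw(G) ≥ tw(K_{4}) = 3. Therefore the treewidth is 3.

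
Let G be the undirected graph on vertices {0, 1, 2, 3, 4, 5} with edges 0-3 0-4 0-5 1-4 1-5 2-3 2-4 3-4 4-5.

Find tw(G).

A width-2 tree decomposition is:
Bags: B1 = {0, 4, 5}  B2 = {0, 3, 4}  B3 = {2, 3, 4}  B4 = {1, 4, 5}
Tree: B1–B2, B2–B3, B1–B4
Each bag holds 3 vertices, so the decomposition has width 2, which upper-bounds the treewidth. For the lower bound, the 3 vertices {0, 3, 4} are pairwise adjacent, and any tree decomposition puts a clique entirely inside one bag — forcing width ≥ 2. The upper and lower bounds meet at 2, so that is the treewidth.

2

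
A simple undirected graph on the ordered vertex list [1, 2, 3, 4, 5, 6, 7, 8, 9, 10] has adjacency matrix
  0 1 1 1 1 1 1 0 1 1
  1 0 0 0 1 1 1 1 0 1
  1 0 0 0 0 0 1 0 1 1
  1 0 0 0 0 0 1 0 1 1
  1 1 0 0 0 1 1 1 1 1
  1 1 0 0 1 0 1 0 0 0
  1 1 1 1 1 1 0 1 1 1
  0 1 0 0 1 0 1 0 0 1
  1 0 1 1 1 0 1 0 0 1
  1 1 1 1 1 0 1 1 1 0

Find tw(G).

4

A width-4 tree decomposition is:
Bags: B1 = {1, 2, 5, 7, 10}  B2 = {1, 5, 7, 9, 10}  B3 = {2, 5, 7, 8, 10}  B4 = {1, 4, 7, 9, 10}  B5 = {1, 3, 7, 9, 10}  B6 = {1, 2, 5, 6, 7}
Tree: B1–B2, B1–B3, B2–B4, B4–B5, B1–B6
The largest bag has 5 vertices, giving width 4; this decomposition certifies tw(G) ≤ 4. Conversely, {2, 5, 7, 8, 10} is a clique of size 5, and the vertices of any clique must share a bag in every tree decomposition; so some bag has ≥ 5 vertices and tw(G) ≥ 4. Combining the bounds, tw(G) = 4.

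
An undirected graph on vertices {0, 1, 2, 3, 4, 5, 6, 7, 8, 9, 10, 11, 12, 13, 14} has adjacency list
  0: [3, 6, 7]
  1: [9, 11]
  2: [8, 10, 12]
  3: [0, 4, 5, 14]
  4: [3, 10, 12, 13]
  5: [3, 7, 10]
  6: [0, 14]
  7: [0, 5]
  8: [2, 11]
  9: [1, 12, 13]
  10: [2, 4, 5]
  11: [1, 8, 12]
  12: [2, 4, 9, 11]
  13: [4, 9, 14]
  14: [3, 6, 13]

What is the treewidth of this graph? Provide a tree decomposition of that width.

Treewidth 3.
One such decomposition:
Bags: B1 = {0, 6, 7, 14}  B2 = {0, 3, 7, 14}  B3 = {3, 5, 7, 14}  B4 = {3, 5, 13, 14}  B5 = {3, 4, 5, 13}  B6 = {4, 5, 10, 13}  B7 = {4, 9, 10, 13}  B8 = {4, 9, 10, 12}  B9 = {2, 9, 10, 12}  B10 = {1, 2, 9, 12}  B11 = {1, 2, 11, 12}  B12 = {1, 2, 8, 11}
Tree: B1–B2, B2–B3, B3–B4, B4–B5, B5–B6, B6–B7, B7–B8, B8–B9, B9–B10, B10–B11, B11–B12

Each bag holds 4 vertices, so the decomposition has width 3, which upper-bounds the treewidth. For the lower bound: the 4 vertex sets {0,6,7}, {14}, {3}, {4,5,10,13} are disjoint, each induces a connected subgraph, and every pair is joined by at least one edge of G. Contracting each set to a single vertex therefore yields K_{4} as a minor, and since treewidth is minor-monotone, tw(G) ≥ tw(K_{4}) = 3. Therefore the treewidth is 3.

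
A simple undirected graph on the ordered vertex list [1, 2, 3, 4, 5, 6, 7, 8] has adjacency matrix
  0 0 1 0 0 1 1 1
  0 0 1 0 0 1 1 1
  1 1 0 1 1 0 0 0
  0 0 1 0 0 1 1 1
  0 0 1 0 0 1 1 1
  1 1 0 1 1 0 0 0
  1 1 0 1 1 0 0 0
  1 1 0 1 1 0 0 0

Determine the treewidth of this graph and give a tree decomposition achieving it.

Treewidth 4.
One such decomposition:
Bags: B1 = {3, 5, 6, 7, 8}  B2 = {2, 3, 6, 7, 8}  B3 = {3, 4, 6, 7, 8}  B4 = {1, 3, 6, 7, 8}
Tree: B1–B2, B2–B3, B3–B4

The largest bag has 5 vertices, giving width 4; this decomposition certifies tw(G) ≤ 4. For the lower bound: the 5 vertex sets {3,5}, {2,7}, {4,8}, {6}, {1} are disjoint, each induces a connected subgraph, and every pair is joined by at least one edge of G. Contracting each set to a single vertex therefore yields K_{5} as a minor, and since treewidth is minor-monotone, tw(G) ≥ tw(K_{5}) = 4. Hence tw(G) = 4 exactly.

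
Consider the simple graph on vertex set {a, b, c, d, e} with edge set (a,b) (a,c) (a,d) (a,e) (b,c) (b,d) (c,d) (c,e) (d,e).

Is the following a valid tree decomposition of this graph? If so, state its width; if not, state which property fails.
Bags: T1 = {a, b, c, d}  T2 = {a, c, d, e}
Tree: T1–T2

Vertex coverage: the bags together contain {a, b, c, d, e}, the full vertex set. Edge coverage: each edge of G has both endpoints in at least one bag. Running intersection: for every vertex, the bags containing it form a connected subtree. All three properties hold, so this is a valid tree decomposition of width max|bag| − 1 = 3, and hence tw(G) ≤ 3.

Yes; width 3.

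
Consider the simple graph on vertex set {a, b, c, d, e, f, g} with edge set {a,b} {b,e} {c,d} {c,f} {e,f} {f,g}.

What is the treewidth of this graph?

1

A width-1 tree decomposition is:
Bags: B1 = {b, e}  B2 = {e, f}  B3 = {c, f}  B4 = {f, g}  B5 = {c, d}  B6 = {a, b}
Tree: B1–B2, B2–B3, B2–B4, B3–B5, B1–B6
Each bag holds 2 vertices, so the decomposition has width 1, which upper-bounds the treewidth. Any graph with an edge has treewidth ≥ 1, and G has the edge e–b. Combining the bounds, tw(G) = 1.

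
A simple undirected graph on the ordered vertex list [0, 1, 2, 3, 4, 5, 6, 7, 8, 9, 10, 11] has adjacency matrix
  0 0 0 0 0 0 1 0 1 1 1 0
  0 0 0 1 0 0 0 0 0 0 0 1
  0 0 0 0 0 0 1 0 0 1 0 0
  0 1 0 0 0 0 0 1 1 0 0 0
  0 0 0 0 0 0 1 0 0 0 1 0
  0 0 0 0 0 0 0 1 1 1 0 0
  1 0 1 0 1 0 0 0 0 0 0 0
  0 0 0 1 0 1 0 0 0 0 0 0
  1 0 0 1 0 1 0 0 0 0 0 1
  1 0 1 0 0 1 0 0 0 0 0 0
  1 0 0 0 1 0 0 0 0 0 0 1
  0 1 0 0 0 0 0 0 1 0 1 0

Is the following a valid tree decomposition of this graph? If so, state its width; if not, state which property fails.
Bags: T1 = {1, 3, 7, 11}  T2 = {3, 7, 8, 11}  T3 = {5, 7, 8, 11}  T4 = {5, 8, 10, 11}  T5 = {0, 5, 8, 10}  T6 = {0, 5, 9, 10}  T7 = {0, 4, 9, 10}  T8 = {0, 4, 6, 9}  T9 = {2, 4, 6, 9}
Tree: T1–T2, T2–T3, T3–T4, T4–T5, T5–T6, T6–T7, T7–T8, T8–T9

Yes; width 3.

Checking the three conditions: (i) the bags cover all of {0, 1, 2, 3, 4, 5, 6, 7, 8, 9, 10, 11}; (ii) for each edge, some bag contains both endpoints; (iii) the bags containing any fixed vertex form a subtree. All hold, so the decomposition is valid with width 4 − 1 = 3.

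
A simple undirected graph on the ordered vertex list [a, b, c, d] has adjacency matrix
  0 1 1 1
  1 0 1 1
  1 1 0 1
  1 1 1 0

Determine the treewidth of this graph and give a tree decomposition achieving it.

A single bag containing all 4 vertices is trivially a valid decomposition of width 3. On the other hand G contains the 4-clique {a, b, c, d}. A clique must lie in a single bag of any decomposition, so no decomposition can have width below 3. Hence tw(G) = 3 exactly.

Treewidth 3.
One such decomposition:
Bags: B1 = {a, b, c, d}
Tree: (single bag)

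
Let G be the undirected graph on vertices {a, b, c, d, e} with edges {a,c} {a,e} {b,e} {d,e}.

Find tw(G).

A width-1 tree decomposition is:
Bags: B1 = {b, e}  B2 = {a, e}  B3 = {d, e}  B4 = {a, c}
Tree: B1–B2, B2–B3, B2–B4
Every bag has size at most 2, so the width is 2 − 1 = 1 and tw(G) ≤ 1. Since G has at least one edge (e.g. b–e), it is not an edgeless graph, so tw(G) ≥ 1. The upper and lower bounds meet at 1, so that is the treewidth.

1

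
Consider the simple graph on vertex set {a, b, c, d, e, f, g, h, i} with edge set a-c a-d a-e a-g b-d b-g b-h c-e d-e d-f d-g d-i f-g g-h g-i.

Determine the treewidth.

A width-2 tree decomposition is:
Bags: B1 = {d, f, g}  B2 = {a, d, g}  B3 = {a, d, e}  B4 = {b, d, g}  B5 = {b, g, h}  B6 = {d, g, i}  B7 = {a, c, e}
Tree: B1–B2, B2–B3, B1–B4, B4–B5, B1–B6, B3–B7
Each bag holds 3 vertices, so the decomposition has width 2, which upper-bounds the treewidth. Conversely, {d, f, g} is a clique of size 3, and the vertices of any clique must share a bag in every tree decomposition; so some bag has ≥ 3 vertices and tw(G) ≥ 2. Hence tw(G) = 2 exactly.

2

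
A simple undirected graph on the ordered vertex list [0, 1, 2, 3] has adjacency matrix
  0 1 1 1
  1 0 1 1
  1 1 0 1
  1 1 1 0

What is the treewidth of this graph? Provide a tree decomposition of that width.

Treewidth 3.
Bags: B1 = {0, 1, 2, 3}
Tree: (single bag)

With just one bag of size 4, the width is 4 − 1 = 3, so tw(G) ≤ 3. For the lower bound, the 4 vertices {0, 1, 2, 3} are pairwise adjacent, and any tree decomposition puts a clique entirely inside one bag — forcing width ≥ 3. Hence tw(G) = 3 exactly.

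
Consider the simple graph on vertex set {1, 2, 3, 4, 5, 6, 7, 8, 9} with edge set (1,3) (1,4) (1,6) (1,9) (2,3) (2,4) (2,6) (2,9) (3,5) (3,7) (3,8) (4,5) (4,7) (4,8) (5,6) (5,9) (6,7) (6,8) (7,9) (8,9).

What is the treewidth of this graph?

4

A width-4 tree decomposition is:
Bags: B1 = {3, 4, 6, 8, 9}  B2 = {3, 4, 6, 7, 9}  B3 = {3, 4, 5, 6, 9}  B4 = {2, 3, 4, 6, 9}  B5 = {1, 3, 4, 6, 9}
Tree: B1–B2, B2–B3, B3–B4, B4–B5
The largest bag has 5 vertices, giving width 4; this decomposition certifies tw(G) ≤ 4. For the lower bound: the 5 vertex sets {6,8}, {7,9}, {3,5}, {4}, {2} are disjoint, each induces a connected subgraph, and every pair is joined by at least one edge of G. Contracting each set to a single vertex therefore yields K_{5} as a minor, and since treewidth is minor-monotone, tw(G) ≥ tw(K_{5}) = 4. Therefore the treewidth is 4.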